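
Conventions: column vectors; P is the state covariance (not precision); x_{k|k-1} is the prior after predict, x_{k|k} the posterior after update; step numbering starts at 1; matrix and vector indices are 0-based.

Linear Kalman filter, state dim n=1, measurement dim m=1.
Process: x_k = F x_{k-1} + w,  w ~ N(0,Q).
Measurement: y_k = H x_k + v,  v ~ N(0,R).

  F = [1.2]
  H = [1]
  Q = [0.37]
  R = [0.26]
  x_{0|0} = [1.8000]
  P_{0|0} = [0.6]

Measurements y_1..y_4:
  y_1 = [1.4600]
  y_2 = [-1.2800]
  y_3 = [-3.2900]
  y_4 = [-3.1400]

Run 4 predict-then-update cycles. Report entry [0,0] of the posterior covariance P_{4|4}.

P_post[0,0] = 0.1846

step 1: x^-=[2.1600]  P^-=[1.2340]  S=[1.4940]  K=[0.8260]  nu=[-0.7000]  x^+=[1.5818]  P^+=[0.2148]
step 2: x^-=[1.8982]  P^-=[0.6792]  S=[0.9392]  K=[0.7232]  nu=[-3.1782]  x^+=[-0.4002]  P^+=[0.1880]
step 3: x^-=[-0.4803]  P^-=[0.6408]  S=[0.9008]  K=[0.7114]  nu=[-2.8097]  x^+=[-2.4790]  P^+=[0.1850]
step 4: x^-=[-2.9748]  P^-=[0.6363]  S=[0.8963]  K=[0.7099]  nu=[-0.1652]  x^+=[-3.0921]  P^+=[0.1846]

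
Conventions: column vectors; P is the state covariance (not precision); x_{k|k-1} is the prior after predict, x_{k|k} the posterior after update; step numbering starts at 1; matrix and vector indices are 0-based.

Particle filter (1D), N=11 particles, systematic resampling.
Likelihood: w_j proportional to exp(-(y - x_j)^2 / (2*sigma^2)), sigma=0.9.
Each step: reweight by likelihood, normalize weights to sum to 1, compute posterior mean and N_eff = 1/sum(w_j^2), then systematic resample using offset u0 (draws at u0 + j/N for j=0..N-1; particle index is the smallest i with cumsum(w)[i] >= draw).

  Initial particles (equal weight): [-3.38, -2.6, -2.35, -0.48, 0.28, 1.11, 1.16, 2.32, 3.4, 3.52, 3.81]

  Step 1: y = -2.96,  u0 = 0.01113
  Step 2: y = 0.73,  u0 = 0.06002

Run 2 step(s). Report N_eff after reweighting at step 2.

step 1: w=[0.3399, 0.3498, 0.3012, 0.0085, 0.0006, 0.0000, 0.0000, 0.0000, 0.0000, 0.0000, 0.0000]  mean=-2.7700  Neff=3.0425  idx=[0, 0, 0, 0, 1, 1, 1, 1, 2, 2, 2]
step 2: w=[0.0023, 0.0023, 0.0023, 0.0023, 0.0821, 0.0821, 0.0821, 0.0821, 0.2208, 0.2208, 0.2208]  mean=-2.4415  Neff=5.7718  idx=[4, 5, 6, 7, 8, 8, 9, 9, 10, 10, 10]

N_eff = 5.7718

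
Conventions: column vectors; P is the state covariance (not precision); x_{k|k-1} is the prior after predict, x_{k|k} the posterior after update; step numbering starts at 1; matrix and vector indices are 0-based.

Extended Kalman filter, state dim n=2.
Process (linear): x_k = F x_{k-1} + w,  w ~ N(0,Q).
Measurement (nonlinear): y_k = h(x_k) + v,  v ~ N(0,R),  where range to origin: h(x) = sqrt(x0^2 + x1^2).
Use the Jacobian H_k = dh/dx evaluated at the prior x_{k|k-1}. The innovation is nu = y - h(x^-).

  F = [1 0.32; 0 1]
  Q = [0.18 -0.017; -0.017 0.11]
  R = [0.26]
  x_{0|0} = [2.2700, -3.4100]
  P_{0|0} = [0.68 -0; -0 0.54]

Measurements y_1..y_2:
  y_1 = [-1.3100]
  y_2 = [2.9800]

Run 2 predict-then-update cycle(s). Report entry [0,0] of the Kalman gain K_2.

step 1: x^-=[1.1788, -3.4100]  P^-=[0.9153 0.1558; 0.1558 0.6500]  H_jac=[0.3267 -0.9451]  S=[0.8421]  K=[0.1803; -0.6691]  nu=[-4.9180]  x^+=[0.2923, -0.1195]  P^+=[0.8879 0.2574; 0.2574 0.2730]
step 2: x^-=[0.2541, -0.1195]  P^-=[1.2606 0.3277; 0.3277 0.3830]  H_jac=[0.9049 -0.4256]  S=[1.1092]  K=[0.9027; 0.1204]  nu=[2.6992]  x^+=[2.6906, 0.2055]  P^+=[0.3568 0.2072; 0.2072 0.3670]

K[0,0] = 0.9027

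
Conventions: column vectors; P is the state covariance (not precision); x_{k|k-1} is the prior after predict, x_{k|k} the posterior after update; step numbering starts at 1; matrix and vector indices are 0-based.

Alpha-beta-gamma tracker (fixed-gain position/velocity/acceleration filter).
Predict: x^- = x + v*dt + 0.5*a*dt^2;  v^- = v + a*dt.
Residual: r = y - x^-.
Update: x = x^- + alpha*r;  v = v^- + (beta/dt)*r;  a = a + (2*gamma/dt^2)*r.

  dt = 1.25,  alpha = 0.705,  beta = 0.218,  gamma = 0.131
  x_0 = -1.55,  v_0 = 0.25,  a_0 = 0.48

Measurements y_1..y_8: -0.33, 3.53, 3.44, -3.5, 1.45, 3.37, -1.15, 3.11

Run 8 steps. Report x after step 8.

step 1: x_pred=-0.8625  r=0.5325  x^+=-0.4871  v^+=0.9429  a^+=0.5693
step 2: x_pred=1.1363  r=2.3937  x^+=2.8238  v^+=2.0719  a^+=0.9707
step 3: x_pred=6.1721  r=-2.7321  x^+=4.2460  v^+=2.8088  a^+=0.5126
step 4: x_pred=8.1574  r=-11.6574  x^+=-0.0611  v^+=1.4164  a^+=-1.4422
step 5: x_pred=0.5828  r=0.8672  x^+=1.1942  v^+=-0.2350  a^+=-1.2968
step 6: x_pred=-0.1127  r=3.4827  x^+=2.3426  v^+=-1.2486  a^+=-0.7128
step 7: x_pred=0.2250  r=-1.3750  x^+=-0.7444  v^+=-2.3794  a^+=-0.9433
step 8: x_pred=-4.4555  r=7.5655  x^+=0.8782  v^+=-2.2391  a^+=0.3253

x_post = 0.8782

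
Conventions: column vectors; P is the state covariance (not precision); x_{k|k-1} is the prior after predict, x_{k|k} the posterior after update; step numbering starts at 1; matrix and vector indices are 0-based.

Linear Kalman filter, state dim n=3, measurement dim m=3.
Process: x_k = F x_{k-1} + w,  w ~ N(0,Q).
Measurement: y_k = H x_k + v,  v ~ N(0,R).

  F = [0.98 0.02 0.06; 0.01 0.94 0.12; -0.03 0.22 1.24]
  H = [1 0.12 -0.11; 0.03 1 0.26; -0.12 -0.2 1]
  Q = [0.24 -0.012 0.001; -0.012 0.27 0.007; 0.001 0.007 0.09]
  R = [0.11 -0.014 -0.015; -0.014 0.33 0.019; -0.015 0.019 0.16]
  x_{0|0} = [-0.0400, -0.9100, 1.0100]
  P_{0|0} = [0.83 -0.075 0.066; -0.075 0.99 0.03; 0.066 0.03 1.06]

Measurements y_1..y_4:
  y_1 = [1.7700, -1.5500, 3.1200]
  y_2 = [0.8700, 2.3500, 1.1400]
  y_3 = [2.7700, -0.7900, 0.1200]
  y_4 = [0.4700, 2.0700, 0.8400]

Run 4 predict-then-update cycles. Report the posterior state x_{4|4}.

x_post = [1.0316, 0.8817, 1.2888]

step 1: x^-=[0.0032, -0.7346, 1.0534]  P^-=[1.0462 -0.0372 0.1249; -0.0372 1.1656 0.4075; 0.1249 0.4075 1.7810]  S=[1.1474 0.0690 -0.1720; 0.0690 1.8286 0.6360; -0.1720 0.6360 1.8079]  K=[0.9162 -0.0588 0.1116; -0.0201 0.7541 -0.1683; 0.1030 0.1672 0.8827]  nu=[1.9708, -1.0894, 1.9201]  x^+=[2.0873, -1.9188, 2.7692]  P^+=[0.1051 -0.0355 0.0085; -0.0355 0.2389 0.0312; 0.0085 0.0312 0.1501]
step 2: x^-=[2.1733, -1.4505, 2.9490]  P^-=[0.3413 -0.0352 0.0140; -0.0352 0.4896 0.1169; 0.0140 0.1169 0.3494]  S=[0.4479 0.0040 -0.0678; 0.0040 0.9025 0.1259; -0.0678 0.1259 0.4820]  K=[0.7608 -0.0376 0.0755; 0.0025 0.5898 -0.1056; 0.0734 0.1401 0.6465]  nu=[-0.8049, 2.9686, -1.8383]  x^+=[1.3105, 0.4924, 2.1175]  P^+=[0.0867 -0.0256 0.0052; -0.0256 0.1860 0.0284; 0.0052 0.0284 0.1113]
step 3: x^-=[1.4212, 0.7300, 2.6947]  P^-=[0.3235 -0.0281 0.0095; -0.0281 0.4419 0.0966; 0.0095 0.0966 0.2857]  S=[0.4319 0.0071 -0.0665; 0.0071 0.8402 0.0988; -0.0665 0.0988 0.4257]  K=[0.7499 -0.0335 0.0692; 0.0078 0.5669 -0.1032; 0.0666 0.1322 0.6027]  nu=[1.5576, -2.2633, -2.2582]  x^+=[2.5088, -0.3079, 1.1383]  P^+=[0.0853 -0.0240 0.0046; -0.0240 0.1787 0.0270; 0.0046 0.0270 0.1039]
step 4: x^-=[2.5208, -0.1277, 1.2685]  P^-=[0.3220 -0.0270 0.0085; -0.0270 0.4351 0.0922; 0.0085 0.0922 0.2732]  S=[0.4308 0.0078 -0.0666; 0.0078 0.8303 0.0927; -0.0666 0.0927 0.4150]  K=[0.7489 -0.0329 0.0680; 0.0085 0.5634 -0.1041; 0.0650 0.1302 0.5927]  nu=[-1.8959, 1.7923, -0.1516]  x^+=[1.0316, 0.8817, 1.2888]  P^+=[0.0852 -0.0238 0.0045; -0.0238 0.1776 0.0266; 0.0045 0.0266 0.1022]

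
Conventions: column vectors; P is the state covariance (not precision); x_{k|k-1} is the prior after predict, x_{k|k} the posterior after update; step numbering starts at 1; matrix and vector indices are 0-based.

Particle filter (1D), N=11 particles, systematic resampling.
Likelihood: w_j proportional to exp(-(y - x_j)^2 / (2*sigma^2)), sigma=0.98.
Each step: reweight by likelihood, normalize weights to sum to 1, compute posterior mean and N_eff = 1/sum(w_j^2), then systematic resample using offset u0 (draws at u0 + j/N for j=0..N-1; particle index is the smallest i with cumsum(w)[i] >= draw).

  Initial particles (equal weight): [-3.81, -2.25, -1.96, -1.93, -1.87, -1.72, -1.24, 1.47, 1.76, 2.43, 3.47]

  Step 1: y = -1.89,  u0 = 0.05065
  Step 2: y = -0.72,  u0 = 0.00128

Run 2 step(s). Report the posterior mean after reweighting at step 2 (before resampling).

post_mean = -1.7272

step 1: w=[0.0250, 0.1593, 0.1699, 0.1702, 0.1703, 0.1678, 0.1367, 0.0005, 0.0002, 0.0000, 0.0000]  mean=-1.8910  Neff=6.2606  idx=[1, 1, 2, 2, 3, 3, 4, 4, 5, 6, 6]
step 2: w=[0.0513, 0.0513, 0.0780, 0.0780, 0.0810, 0.0810, 0.0872, 0.0872, 0.1032, 0.1508, 0.1508]  mean=-1.7272  Neff=9.8104  idx=[0, 1, 3, 4, 5, 6, 7, 8, 9, 9, 10]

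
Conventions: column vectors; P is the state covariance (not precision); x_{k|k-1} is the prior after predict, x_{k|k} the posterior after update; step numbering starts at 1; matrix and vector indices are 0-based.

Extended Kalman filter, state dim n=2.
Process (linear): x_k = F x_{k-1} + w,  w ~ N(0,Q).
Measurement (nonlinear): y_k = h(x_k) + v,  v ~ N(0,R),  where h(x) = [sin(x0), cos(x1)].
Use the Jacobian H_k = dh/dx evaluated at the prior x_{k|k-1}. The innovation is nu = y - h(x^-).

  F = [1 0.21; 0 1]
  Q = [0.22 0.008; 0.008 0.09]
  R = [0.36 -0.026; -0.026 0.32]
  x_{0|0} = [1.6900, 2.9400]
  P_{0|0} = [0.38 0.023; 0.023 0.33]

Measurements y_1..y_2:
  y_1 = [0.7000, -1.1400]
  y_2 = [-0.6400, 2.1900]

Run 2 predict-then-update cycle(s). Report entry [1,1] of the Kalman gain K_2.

K[1,1] = -0.2281

step 1: x^-=[2.3074, 2.9400]  P^-=[0.6242 0.1003; 0.1003 0.4200]  H_jac=[-0.6718 0.0000; 0.0000 -0.2002]  S=[0.6417 -0.0125; -0.0125 0.3368]  K=[-0.6551 -0.0840; -0.1099 -0.2537]  nu=[-0.0408, -0.1603]  x^+=[2.3476, 2.9851]  P^+=[0.3478 0.0491; 0.0491 0.3913]
step 2: x^-=[2.9744, 2.9851]  P^-=[0.6057 0.1393; 0.1393 0.4813]  H_jac=[-0.9861 0.0000; 0.0000 -0.1558]  S=[0.9489 -0.0046; -0.0046 0.3317]  K=[-0.6298 -0.0742; -0.1458 -0.2281]  nu=[-0.8064, 3.1778]  x^+=[3.2466, 2.3779]  P^+=[0.2280 0.0472; 0.0472 0.4441]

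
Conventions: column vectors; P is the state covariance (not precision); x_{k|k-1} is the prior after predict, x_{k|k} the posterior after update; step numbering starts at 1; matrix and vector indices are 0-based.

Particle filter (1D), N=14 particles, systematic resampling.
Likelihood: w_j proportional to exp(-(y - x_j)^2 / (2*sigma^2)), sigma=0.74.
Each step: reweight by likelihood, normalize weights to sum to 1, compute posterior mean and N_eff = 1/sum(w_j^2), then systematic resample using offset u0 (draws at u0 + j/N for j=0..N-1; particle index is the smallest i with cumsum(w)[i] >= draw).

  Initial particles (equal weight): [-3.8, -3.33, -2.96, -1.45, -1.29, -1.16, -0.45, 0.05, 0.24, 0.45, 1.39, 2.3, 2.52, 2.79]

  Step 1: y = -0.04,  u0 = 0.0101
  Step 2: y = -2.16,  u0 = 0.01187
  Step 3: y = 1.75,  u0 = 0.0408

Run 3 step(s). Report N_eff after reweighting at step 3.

step 1: w=[0.0000, 0.0000, 0.0001, 0.0364, 0.0537, 0.0712, 0.1919, 0.2220, 0.2082, 0.1797, 0.0346, 0.0015, 0.0006, 0.0001]  mean=-0.0960  Neff=5.8061  idx=[3, 4, 5, 6, 6, 7, 7, 7, 8, 8, 8, 9, 9, 9]
step 2: w=[0.3652, 0.2899, 0.2322, 0.0401, 0.0401, 0.0067, 0.0067, 0.0067, 0.0030, 0.0030, 0.0030, 0.0012, 0.0012, 0.0012]  mean=-1.2042  Neff=3.6403  idx=[0, 0, 0, 0, 0, 1, 1, 1, 1, 1, 2, 2, 2, 4]
step 3: w=[0.0058, 0.0058, 0.0058, 0.0058, 0.0058, 0.0145, 0.0145, 0.0145, 0.0145, 0.0145, 0.0295, 0.0295, 0.0295, 0.8096]  mean=-0.6031  Neff=1.5169  idx=[5, 10, 12, 13, 13, 13, 13, 13, 13, 13, 13, 13, 13, 13]

N_eff = 1.5169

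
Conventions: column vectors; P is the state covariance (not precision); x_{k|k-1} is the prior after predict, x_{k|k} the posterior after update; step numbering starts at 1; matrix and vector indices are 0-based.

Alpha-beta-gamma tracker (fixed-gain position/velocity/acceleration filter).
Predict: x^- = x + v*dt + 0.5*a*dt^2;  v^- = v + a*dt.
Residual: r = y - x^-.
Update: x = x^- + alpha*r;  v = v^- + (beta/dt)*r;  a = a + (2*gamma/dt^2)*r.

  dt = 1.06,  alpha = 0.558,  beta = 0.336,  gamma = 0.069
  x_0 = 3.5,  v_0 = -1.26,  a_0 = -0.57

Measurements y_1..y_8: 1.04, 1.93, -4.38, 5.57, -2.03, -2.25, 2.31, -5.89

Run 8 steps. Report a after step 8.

a_post = -0.3761

step 1: x_pred=1.8442  r=-0.8042  x^+=1.3954  v^+=-2.1191  a^+=-0.6688
step 2: x_pred=-1.2265  r=3.1565  x^+=0.5348  v^+=-1.8274  a^+=-0.2811
step 3: x_pred=-1.5602  r=-2.8198  x^+=-3.1336  v^+=-3.0192  a^+=-0.6274
step 4: x_pred=-6.6865  r=12.2565  x^+=0.1526  v^+=0.2008  a^+=0.8779
step 5: x_pred=0.8587  r=-2.8887  x^+=-0.7532  v^+=0.2157  a^+=0.5231
step 6: x_pred=-0.2306  r=-2.0194  x^+=-1.3574  v^+=0.1302  a^+=0.2751
step 7: x_pred=-1.0649  r=3.3749  x^+=0.8183  v^+=1.4916  a^+=0.6896
step 8: x_pred=2.7868  r=-8.6768  x^+=-2.0549  v^+=-0.5278  a^+=-0.3761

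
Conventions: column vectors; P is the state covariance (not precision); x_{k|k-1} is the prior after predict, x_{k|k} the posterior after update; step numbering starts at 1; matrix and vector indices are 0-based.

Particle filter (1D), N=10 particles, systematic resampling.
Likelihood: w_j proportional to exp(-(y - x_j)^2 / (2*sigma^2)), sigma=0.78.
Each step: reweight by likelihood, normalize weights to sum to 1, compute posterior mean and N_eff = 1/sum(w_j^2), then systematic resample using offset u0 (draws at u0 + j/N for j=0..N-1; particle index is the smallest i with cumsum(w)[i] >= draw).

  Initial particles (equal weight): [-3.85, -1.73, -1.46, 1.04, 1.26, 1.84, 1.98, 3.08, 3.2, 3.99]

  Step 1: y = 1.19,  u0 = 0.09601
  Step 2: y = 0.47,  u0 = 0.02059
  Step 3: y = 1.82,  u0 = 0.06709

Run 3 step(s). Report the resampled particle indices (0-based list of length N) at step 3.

step 1: w=[0.0000, 0.0003, 0.0009, 0.2906, 0.2949, 0.2092, 0.1773, 0.0157, 0.0107, 0.0005]  mean=1.4924  Neff=4.0496  idx=[3, 3, 4, 4, 4, 5, 5, 6, 6, 8]
step 2: w=[0.1884, 0.1884, 0.1473, 0.1473, 0.1473, 0.0526, 0.0526, 0.0378, 0.0378, 0.0005]  mean=1.2936  Neff=6.9221  idx=[0, 0, 1, 1, 2, 2, 3, 4, 5, 6]
step 3: w=[0.0807, 0.0807, 0.0807, 0.0807, 0.1028, 0.1028, 0.1028, 0.1028, 0.1330, 0.1330]  mean=1.3433  Neff=9.6432  idx=[0, 2, 3, 4, 5, 6, 7, 8, 9, 9]

resampled_idx = [0, 2, 3, 4, 5, 6, 7, 8, 9, 9]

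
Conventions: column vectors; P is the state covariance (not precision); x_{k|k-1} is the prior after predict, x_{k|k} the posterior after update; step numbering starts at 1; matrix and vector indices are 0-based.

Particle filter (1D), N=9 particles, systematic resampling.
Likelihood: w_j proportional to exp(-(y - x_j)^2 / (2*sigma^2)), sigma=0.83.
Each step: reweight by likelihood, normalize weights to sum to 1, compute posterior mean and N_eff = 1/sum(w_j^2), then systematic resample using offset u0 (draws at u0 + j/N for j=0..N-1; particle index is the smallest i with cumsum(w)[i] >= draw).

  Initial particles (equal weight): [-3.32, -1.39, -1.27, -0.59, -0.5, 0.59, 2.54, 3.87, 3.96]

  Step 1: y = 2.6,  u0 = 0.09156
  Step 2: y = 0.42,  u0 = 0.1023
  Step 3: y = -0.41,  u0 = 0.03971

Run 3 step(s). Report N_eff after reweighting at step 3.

step 1: w=[0.0000, 0.0000, 0.0000, 0.0004, 0.0006, 0.0328, 0.6143, 0.1910, 0.1609]  mean=2.9555  Neff=2.2685  idx=[6, 6, 6, 6, 6, 6, 7, 8, 8]
step 2: w=[0.1664, 0.1664, 0.1664, 0.1664, 0.1664, 0.1664, 0.0008, 0.0005, 0.0005]  mean=2.5424  Neff=6.0209  idx=[0, 1, 1, 2, 3, 3, 4, 5, 5]
step 3: w=[0.1111, 0.1111, 0.1111, 0.1111, 0.1111, 0.1111, 0.1111, 0.1111, 0.1111]  mean=2.5400  Neff=9.0000  idx=[0, 1, 2, 3, 4, 5, 6, 7, 8]

N_eff = 9.0000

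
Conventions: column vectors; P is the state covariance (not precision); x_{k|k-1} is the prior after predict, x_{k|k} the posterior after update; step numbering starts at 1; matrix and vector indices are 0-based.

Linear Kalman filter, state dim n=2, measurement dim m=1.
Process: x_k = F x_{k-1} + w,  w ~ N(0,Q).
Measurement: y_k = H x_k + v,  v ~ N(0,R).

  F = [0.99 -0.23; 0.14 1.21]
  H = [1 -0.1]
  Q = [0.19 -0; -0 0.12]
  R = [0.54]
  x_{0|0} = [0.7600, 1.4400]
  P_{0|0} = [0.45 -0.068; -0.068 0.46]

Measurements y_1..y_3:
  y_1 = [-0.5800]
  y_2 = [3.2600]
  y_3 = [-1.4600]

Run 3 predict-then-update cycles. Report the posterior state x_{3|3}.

step 1: x^-=[0.4212, 1.8488]  P^-=[0.6863 -0.1449; -0.1449 0.7793]  S=[1.2631]  K=[0.5548; -0.1764]  nu=[-0.8163]  x^+=[-0.0317, 1.9928]  P^+=[0.2975 -0.0213; -0.0213 0.7400]
step 2: x^-=[-0.4898, 2.4069]  P^-=[0.5304 -0.1895; -0.1895 1.2020]  S=[1.1203]  K=[0.4904; -0.2764]  nu=[3.9904]  x^+=[1.4670, 1.3038]  P^+=[0.2610 -0.0376; -0.0376 1.1164]
step 3: x^-=[1.1524, 1.7829]  P^-=[0.5220 -0.3184; -0.3184 1.7469]  S=[1.1432]  K=[0.4845; -0.4313]  nu=[-2.4341]  x^+=[-0.0269, 2.8328]  P^+=[0.2537 -0.0795; -0.0795 1.5342]

x_post = [-0.0269, 2.8328]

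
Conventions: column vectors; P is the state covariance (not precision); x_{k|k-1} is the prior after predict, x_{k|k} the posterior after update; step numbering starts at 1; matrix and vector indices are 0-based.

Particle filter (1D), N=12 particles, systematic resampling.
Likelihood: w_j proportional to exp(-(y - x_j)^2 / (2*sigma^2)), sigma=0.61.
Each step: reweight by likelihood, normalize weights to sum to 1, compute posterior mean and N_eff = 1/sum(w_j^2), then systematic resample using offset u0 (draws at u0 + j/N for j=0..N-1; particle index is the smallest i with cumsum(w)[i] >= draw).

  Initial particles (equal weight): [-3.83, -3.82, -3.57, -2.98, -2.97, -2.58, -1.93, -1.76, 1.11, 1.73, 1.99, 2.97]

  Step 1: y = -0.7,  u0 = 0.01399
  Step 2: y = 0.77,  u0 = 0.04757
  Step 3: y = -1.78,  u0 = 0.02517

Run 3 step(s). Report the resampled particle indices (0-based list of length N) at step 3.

step 1: w=[0.0000, 0.0000, 0.0000, 0.0025, 0.0026, 0.0231, 0.3491, 0.5890, 0.0327, 0.0010, 0.0002, 0.0000]  mean=-1.7469  Neff=2.1262  idx=[5, 6, 6, 6, 6, 7, 7, 7, 7, 7, 7, 7]
step 2: w=[0.0002, 0.0369, 0.0369, 0.0369, 0.0369, 0.1218, 0.1218, 0.1218, 0.1218, 0.1218, 0.1218, 0.1218]  mean=-1.7852  Neff=9.1558  idx=[2, 4, 5, 6, 6, 7, 8, 8, 9, 10, 11, 11]
step 3: w=[0.0813, 0.0813, 0.0837, 0.0837, 0.0837, 0.0837, 0.0837, 0.0837, 0.0837, 0.0837, 0.0837, 0.0837]  mean=-1.7876  Neff=11.9986  idx=[0, 1, 2, 3, 4, 5, 6, 7, 8, 9, 10, 11]

resampled_idx = [0, 1, 2, 3, 4, 5, 6, 7, 8, 9, 10, 11]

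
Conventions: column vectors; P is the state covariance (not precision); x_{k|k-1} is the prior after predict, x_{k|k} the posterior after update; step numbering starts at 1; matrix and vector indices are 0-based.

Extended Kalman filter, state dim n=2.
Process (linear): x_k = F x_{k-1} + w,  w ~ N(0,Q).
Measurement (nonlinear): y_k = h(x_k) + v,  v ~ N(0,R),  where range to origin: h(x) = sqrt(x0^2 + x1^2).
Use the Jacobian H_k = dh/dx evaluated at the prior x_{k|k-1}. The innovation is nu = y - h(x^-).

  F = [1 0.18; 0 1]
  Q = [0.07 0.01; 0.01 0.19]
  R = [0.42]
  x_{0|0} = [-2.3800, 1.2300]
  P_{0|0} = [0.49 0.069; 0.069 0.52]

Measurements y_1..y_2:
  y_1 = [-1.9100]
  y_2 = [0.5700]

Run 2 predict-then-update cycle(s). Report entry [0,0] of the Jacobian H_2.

step 1: x^-=[-2.1586, 1.2300]  P^-=[0.6017 0.1726; 0.1726 0.7100]  H_jac=[-0.8688 0.4951]  S=[0.8997]  K=[-0.4861; 0.2240]  nu=[-4.3944]  x^+=[-0.0227, 0.2456]  P^+=[0.3891 0.2706; 0.2706 0.6649]
step 2: x^-=[0.0215, 0.2456]  P^-=[0.5781 0.4002; 0.4002 0.8549]  H_jac=[0.0874 0.9962]  S=[1.3424]  K=[0.3346; 0.6604]  nu=[0.3234]  x^+=[0.1298, 0.4592]  P^+=[0.4278 0.1036; 0.1036 0.2694]

H_jac[0,0] = 0.0874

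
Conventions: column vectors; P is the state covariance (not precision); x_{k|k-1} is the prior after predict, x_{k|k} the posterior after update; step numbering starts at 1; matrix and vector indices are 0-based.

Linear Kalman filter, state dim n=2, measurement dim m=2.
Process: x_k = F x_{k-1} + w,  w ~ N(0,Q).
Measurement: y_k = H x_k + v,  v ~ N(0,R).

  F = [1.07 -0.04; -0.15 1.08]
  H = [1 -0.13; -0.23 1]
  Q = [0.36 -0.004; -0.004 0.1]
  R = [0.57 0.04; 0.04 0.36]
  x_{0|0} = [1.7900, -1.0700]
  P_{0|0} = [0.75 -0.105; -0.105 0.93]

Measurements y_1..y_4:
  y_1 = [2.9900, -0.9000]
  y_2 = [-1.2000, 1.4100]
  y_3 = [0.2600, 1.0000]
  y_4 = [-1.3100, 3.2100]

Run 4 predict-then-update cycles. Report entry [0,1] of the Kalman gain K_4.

step 1: x^-=[1.9581, -1.4241]  P^-=[1.2292 -0.2865; -0.2865 1.2356]  S=[1.8945 -0.6984; -0.6984 1.7925]  K=[0.6439 -0.0667; 0.0370 0.7405]  nu=[0.8468, 0.9745]  x^+=[2.4383, -0.6712]  P^+=[0.3758 0.0882; 0.0882 0.2884]
step 2: x^-=[2.6359, -1.0906]  P^-=[0.7832 0.0257; 0.0257 0.4162]  S=[1.3535 -0.1678; -0.1678 0.8058]  K=[0.5670 -0.0736; 0.0432 0.5182]  nu=[-3.9776, 3.1069]  x^+=[0.1518, 0.3474]  P^+=[0.3296 0.0720; 0.0720 0.2048]
step 3: x^-=[0.1485, 0.3524]  P^-=[0.7315 0.0179; 0.0179 0.3230]  S=[1.3024 -0.1518; -0.1518 0.7135]  K=[0.5490 -0.0939; 0.0344 0.4543]  nu=[0.1573, 0.6818]  x^+=[0.1708, 0.6675]  P^+=[0.3171 0.0611; 0.0611 0.1790]
step 4: x^-=[0.1561, 0.6953]  P^-=[0.7181 0.0083; 0.0083 0.2961]  S=[1.2909 -0.1551; -0.1551 0.6903]  K=[0.5428 -0.1053; 0.0286 0.4326]  nu=[-1.3757, 2.5506]  x^+=[-0.8591, 1.7594]  P^+=[0.3124 0.0557; 0.0557 0.1697]

K[0,1] = -0.1053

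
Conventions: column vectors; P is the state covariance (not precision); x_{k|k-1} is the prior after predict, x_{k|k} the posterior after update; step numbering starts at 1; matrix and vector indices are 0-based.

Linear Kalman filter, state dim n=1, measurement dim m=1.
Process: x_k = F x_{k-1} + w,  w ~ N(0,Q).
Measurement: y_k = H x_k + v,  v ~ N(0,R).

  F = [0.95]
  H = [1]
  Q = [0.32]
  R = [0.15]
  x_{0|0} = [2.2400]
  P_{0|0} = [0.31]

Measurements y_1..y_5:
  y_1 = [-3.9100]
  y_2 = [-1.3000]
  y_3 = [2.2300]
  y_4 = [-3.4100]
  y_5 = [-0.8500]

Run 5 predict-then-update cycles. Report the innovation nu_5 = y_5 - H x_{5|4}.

step 1: x^-=[2.1280]  P^-=[0.5998]  S=[0.7498]  K=[0.7999]  nu=[-6.0380]  x^+=[-2.7020]  P^+=[0.1200]
step 2: x^-=[-2.5669]  P^-=[0.4283]  S=[0.5783]  K=[0.7406]  nu=[1.2669]  x^+=[-1.6286]  P^+=[0.1111]
step 3: x^-=[-1.5472]  P^-=[0.4203]  S=[0.5703]  K=[0.7370]  nu=[3.7772]  x^+=[1.2365]  P^+=[0.1105]
step 4: x^-=[1.1746]  P^-=[0.4198]  S=[0.5698]  K=[0.7367]  nu=[-4.5846]  x^+=[-2.2030]  P^+=[0.1105]
step 5: x^-=[-2.0929]  P^-=[0.4197]  S=[0.5697]  K=[0.7367]  nu=[1.2429]  x^+=[-1.1772]  P^+=[0.1105]

innov = [1.2429]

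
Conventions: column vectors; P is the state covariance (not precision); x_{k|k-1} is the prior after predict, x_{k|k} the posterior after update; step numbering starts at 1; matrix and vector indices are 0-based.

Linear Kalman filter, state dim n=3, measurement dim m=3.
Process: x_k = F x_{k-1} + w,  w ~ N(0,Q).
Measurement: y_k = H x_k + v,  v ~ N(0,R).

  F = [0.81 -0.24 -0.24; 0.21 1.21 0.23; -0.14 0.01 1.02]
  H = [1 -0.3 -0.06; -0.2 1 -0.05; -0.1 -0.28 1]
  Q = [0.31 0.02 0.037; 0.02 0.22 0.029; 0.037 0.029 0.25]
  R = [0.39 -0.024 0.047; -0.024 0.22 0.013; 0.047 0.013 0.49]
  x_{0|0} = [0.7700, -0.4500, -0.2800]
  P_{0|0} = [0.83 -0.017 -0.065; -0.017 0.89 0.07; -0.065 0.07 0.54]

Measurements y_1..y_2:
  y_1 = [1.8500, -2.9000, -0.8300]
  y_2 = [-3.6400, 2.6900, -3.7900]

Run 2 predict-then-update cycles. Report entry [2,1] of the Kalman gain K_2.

step 1: x^-=[0.7989, -0.4472, -0.3979]  P^-=[0.9769 -0.1759 -0.2653; -0.1759 1.6123 0.2196; -0.2653 0.2196 0.8482]  S=[1.6603 -0.8868 -0.2513; -0.8868 1.9166 -0.1791; -0.2513 -0.1791 1.3946]  K=[0.6807 0.1200 -0.0869; 0.0595 0.8786 -0.0300; -0.0625 0.1464 0.5907]  nu=[0.8931, -2.3129, -0.4774]  x^+=[1.1707, -2.4118, -1.0744]  P^+=[0.2809 0.0670 0.0378; 0.0670 0.2081 0.0645; 0.0378 0.0645 0.3102]
step 2: x^-=[1.7850, -2.9196, -1.2839]  P^-=[0.4908 0.0354 -0.0519; 0.0354 0.6271 0.1714; -0.0519 0.1714 0.5686]  S=[0.9305 -0.2768 -0.0932; -0.2768 0.8358 0.0012; -0.0932 0.0012 1.0291]  K=[0.5460 0.1089 -0.0585; 0.0466 0.7470 -0.0041; -0.0473 0.1671 0.5065]  nu=[-6.3779, 5.9023, -3.1451]  x^+=[-0.8705, 1.2051, -1.5887]  P^+=[0.2270 0.0574 0.0372; 0.0574 0.1779 0.0654; 0.0372 0.0654 0.2702]

K[2,1] = 0.1671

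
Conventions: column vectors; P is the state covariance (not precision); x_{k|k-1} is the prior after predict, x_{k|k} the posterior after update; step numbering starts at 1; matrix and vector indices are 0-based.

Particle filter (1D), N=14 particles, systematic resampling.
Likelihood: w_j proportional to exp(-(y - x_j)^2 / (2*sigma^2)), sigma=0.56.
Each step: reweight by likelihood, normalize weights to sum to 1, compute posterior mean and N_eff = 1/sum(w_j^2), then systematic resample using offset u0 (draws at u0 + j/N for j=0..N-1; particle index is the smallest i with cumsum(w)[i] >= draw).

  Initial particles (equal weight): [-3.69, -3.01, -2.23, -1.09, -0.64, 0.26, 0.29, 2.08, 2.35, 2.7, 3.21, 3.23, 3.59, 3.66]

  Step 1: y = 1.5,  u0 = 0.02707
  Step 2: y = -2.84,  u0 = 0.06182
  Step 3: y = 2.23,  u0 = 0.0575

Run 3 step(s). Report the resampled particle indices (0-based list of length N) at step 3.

step 1: w=[0.0000, 0.0000, 0.0000, 0.0000, 0.0006, 0.0715, 0.0804, 0.4855, 0.2623, 0.0836, 0.0078, 0.0070, 0.0008, 0.0005]  mean=1.9458  Neff=3.0943  idx=[5, 6, 7, 7, 7, 7, 7, 7, 7, 8, 8, 8, 8, 9]
step 2: w=[0.5740, 0.4260, 0.0000, 0.0000, 0.0000, 0.0000, 0.0000, 0.0000, 0.0000, 0.0000, 0.0000, 0.0000, 0.0000, 0.0000]  mean=0.2728  Neff=1.9572  idx=[0, 0, 0, 0, 0, 0, 0, 0, 1, 1, 1, 1, 1, 1]
step 3: w=[0.0656, 0.0656, 0.0656, 0.0656, 0.0656, 0.0656, 0.0656, 0.0656, 0.0791, 0.0791, 0.0791, 0.0791, 0.0791, 0.0791]  mean=0.2742  Neff=13.8786  idx=[0, 1, 3, 4, 5, 6, 7, 8, 9, 10, 11, 12, 12, 13]

resampled_idx = [0, 1, 3, 4, 5, 6, 7, 8, 9, 10, 11, 12, 12, 13]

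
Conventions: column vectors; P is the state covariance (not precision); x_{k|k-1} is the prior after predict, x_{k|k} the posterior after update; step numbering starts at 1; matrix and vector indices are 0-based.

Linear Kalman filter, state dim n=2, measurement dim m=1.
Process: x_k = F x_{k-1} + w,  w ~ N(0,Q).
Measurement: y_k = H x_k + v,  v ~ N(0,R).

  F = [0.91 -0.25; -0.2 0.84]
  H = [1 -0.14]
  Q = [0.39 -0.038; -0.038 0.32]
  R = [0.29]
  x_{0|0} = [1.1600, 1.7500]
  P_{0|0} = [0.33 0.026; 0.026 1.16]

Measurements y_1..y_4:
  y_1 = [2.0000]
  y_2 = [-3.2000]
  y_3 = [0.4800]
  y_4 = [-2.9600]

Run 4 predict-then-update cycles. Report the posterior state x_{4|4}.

x_post = [-1.9885, 1.7415]

step 1: x^-=[0.6181, 1.2380]  P^-=[0.7239 -0.3205; -0.3205 1.1430]  S=[1.1261]  K=[0.6827; -0.4267]  nu=[1.5552]  x^+=[1.6799, 0.5744]  P^+=[0.1991 0.0076; 0.0076 0.9379]
step 2: x^-=[1.3851, 0.1465]  P^-=[0.6100 -0.2650; -0.2650 0.9872]  S=[0.9936]  K=[0.6513; -0.4059]  nu=[-4.5646]  x^+=[-1.5878, 1.9991]  P^+=[0.1885 -0.0024; -0.0024 0.8236]
step 3: x^-=[-1.9447, 1.9968]  P^-=[0.5987 -0.2472; -0.2472 0.9095]  S=[0.9757]  K=[0.6491; -0.3839]  nu=[2.7042]  x^+=[-0.1895, 0.9587]  P^+=[0.1876 -0.0041; -0.0041 0.7657]
step 4: x^-=[-0.4121, 0.8432]  P^-=[0.5951 -0.2363; -0.2363 0.8692]  S=[0.9683]  K=[0.6488; -0.3697]  nu=[-2.4298]  x^+=[-1.9885, 1.7415]  P^+=[0.1876 -0.0041; -0.0041 0.7368]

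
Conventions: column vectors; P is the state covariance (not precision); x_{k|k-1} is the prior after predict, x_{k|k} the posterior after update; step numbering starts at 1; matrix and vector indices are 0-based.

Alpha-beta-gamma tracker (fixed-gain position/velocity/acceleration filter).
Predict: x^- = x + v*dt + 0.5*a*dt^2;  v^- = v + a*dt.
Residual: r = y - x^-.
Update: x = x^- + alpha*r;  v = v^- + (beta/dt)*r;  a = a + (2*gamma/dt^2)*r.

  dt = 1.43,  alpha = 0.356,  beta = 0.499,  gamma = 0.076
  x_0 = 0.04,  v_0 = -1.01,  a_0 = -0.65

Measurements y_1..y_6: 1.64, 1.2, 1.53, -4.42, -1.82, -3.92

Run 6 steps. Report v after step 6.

step 1: x_pred=-2.0689  r=3.7089  x^+=-0.7485  v^+=-0.6453  a^+=-0.3743
step 2: x_pred=-2.0540  r=3.2540  x^+=-0.8956  v^+=-0.0451  a^+=-0.1324
step 3: x_pred=-1.0954  r=2.6254  x^+=-0.1608  v^+=0.6817  a^+=0.0627
step 4: x_pred=0.8782  r=-5.2982  x^+=-1.0080  v^+=-1.0774  a^+=-0.3311
step 5: x_pred=-2.8873  r=1.0673  x^+=-2.5073  v^+=-1.1785  a^+=-0.2518
step 6: x_pred=-4.4500  r=0.5300  x^+=-4.2613  v^+=-1.3536  a^+=-0.2124

v_post = -1.3536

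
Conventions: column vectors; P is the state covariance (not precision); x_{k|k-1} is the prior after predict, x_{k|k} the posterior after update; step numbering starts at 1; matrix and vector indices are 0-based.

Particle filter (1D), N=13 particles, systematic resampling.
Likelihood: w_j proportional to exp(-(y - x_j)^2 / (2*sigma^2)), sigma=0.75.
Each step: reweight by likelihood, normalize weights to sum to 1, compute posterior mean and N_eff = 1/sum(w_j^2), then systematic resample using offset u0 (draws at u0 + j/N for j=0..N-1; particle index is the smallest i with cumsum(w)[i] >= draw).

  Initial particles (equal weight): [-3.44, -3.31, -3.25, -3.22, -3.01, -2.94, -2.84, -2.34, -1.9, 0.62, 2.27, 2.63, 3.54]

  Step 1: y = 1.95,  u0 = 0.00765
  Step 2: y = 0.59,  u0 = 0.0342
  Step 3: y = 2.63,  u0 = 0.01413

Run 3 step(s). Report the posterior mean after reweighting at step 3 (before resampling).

step 1: w=[0.0000, 0.0000, 0.0000, 0.0000, 0.0000, 0.0000, 0.0000, 0.0000, 0.0000, 0.1099, 0.4833, 0.3509, 0.0559]  mean=2.2861  Neff=2.6889  idx=[9, 9, 10, 10, 10, 10, 10, 10, 11, 11, 11, 11, 11]
step 2: w=[0.3828, 0.3828, 0.0312, 0.0312, 0.0312, 0.0312, 0.0312, 0.0312, 0.0095, 0.0095, 0.0095, 0.0095, 0.0095]  mean=1.0239  Neff=3.3407  idx=[0, 0, 0, 0, 0, 1, 1, 1, 1, 1, 3, 5, 8]
step 3: w=[0.0090, 0.0090, 0.0090, 0.0090, 0.0090, 0.0090, 0.0090, 0.0090, 0.0090, 0.0090, 0.2914, 0.2914, 0.3270]  mean=2.2390  Neff=3.6022  idx=[1, 10, 10, 10, 10, 11, 11, 11, 11, 12, 12, 12, 12]

post_mean = 2.2390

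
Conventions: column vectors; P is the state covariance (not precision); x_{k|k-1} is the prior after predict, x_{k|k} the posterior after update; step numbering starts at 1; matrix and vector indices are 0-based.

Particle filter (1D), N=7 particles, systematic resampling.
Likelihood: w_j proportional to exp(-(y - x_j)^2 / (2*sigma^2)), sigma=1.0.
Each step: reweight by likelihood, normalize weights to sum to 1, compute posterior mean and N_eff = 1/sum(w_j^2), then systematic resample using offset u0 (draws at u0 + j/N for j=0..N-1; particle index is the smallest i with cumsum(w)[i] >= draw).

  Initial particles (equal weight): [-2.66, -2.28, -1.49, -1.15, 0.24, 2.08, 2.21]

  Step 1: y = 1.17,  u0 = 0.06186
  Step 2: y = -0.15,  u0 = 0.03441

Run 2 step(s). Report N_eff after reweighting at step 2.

N_eff = 3.6280

step 1: w=[0.0003, 0.0013, 0.0146, 0.0340, 0.3257, 0.3318, 0.2923]  mean=1.3494  Neff=3.3009  idx=[4, 4, 4, 5, 5, 6, 6]
step 2: w=[0.3019, 0.3019, 0.3019, 0.0271, 0.0271, 0.0201, 0.0201]  mean=0.4190  Neff=3.6280  idx=[0, 0, 1, 1, 2, 2, 2]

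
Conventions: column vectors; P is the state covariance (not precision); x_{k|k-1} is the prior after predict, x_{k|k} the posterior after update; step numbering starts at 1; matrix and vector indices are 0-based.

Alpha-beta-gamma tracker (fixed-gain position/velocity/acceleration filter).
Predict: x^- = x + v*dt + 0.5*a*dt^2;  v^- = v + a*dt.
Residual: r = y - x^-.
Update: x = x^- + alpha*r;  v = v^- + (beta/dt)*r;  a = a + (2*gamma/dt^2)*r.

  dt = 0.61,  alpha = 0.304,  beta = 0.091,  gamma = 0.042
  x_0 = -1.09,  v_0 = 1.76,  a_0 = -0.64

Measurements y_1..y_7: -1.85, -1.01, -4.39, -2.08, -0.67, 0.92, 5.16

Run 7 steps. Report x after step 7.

step 1: x_pred=-0.1355  r=-1.7145  x^+=-0.6567  v^+=1.1138  a^+=-1.0270
step 2: x_pred=-0.1683  r=-0.8417  x^+=-0.4242  v^+=0.3618  a^+=-1.2170
step 3: x_pred=-0.4300  r=-3.9600  x^+=-1.6338  v^+=-0.9714  a^+=-2.1110
step 4: x_pred=-2.6191  r=0.5391  x^+=-2.4552  v^+=-2.1787  a^+=-1.9893
step 5: x_pred=-4.1543  r=3.4843  x^+=-3.0951  v^+=-2.8724  a^+=-1.2027
step 6: x_pred=-5.0710  r=5.9910  x^+=-3.2497  v^+=-2.7123  a^+=0.1497
step 7: x_pred=-4.8764  r=10.0364  x^+=-1.8253  v^+=-1.1237  a^+=2.4154

x_post = -1.8253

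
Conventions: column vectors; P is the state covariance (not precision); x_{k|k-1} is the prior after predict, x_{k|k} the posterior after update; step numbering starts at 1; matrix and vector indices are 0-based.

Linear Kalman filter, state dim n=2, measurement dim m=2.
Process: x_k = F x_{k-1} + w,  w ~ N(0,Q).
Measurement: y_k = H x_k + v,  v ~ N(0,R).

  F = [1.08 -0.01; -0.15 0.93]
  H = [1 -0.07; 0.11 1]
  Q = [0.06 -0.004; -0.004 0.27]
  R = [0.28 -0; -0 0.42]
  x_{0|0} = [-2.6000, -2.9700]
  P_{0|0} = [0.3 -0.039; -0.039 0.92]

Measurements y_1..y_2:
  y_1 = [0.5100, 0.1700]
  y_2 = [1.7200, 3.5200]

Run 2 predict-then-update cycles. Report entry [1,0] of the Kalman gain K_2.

step 1: x^-=[-2.7783, -2.3721]  P^-=[0.4109 -0.1004; -0.1004 1.0833]  S=[0.7102 -0.1303; -0.1303 1.4862]  K=[0.5911 0.0147; -0.1177 0.7112]  nu=[3.1223, 2.8477]  x^+=[-0.8910, -0.7143]  P^+=[0.1647 -0.0120; -0.0120 0.3000]
step 2: x^-=[-0.9552, -0.5307]  P^-=[0.2524 -0.0455; -0.0455 0.5365]  S=[0.5414 -0.0549; -0.0549 0.9496]  K=[0.4729 0.0087; -0.0972 0.5541]  nu=[2.6380, 4.1558]  x^+=[0.3285, 1.5158]  P^+=[0.1317 -0.0108; -0.0108 0.2339]

K[1,0] = -0.0972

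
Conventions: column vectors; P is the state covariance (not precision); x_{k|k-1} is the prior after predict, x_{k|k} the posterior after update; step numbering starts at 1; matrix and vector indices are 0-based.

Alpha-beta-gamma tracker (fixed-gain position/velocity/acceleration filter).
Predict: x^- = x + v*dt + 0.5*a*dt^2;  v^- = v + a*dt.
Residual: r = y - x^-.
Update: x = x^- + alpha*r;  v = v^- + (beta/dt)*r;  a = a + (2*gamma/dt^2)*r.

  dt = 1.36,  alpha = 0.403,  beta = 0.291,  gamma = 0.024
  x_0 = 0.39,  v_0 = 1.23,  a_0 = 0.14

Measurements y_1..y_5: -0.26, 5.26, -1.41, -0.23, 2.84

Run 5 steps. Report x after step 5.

step 1: x_pred=2.1923  r=-2.4523  x^+=1.2040  v^+=0.8957  a^+=0.0764
step 2: x_pred=2.4928  r=2.7672  x^+=3.6080  v^+=1.5916  a^+=0.1482
step 3: x_pred=5.9096  r=-7.3196  x^+=2.9598  v^+=0.2270  a^+=-0.0418
step 4: x_pred=3.2299  r=-3.4599  x^+=1.8355  v^+=-0.5702  a^+=-0.1316
step 5: x_pred=0.9385  r=1.9015  x^+=1.7048  v^+=-0.3422  a^+=-0.0822

x_post = 1.7048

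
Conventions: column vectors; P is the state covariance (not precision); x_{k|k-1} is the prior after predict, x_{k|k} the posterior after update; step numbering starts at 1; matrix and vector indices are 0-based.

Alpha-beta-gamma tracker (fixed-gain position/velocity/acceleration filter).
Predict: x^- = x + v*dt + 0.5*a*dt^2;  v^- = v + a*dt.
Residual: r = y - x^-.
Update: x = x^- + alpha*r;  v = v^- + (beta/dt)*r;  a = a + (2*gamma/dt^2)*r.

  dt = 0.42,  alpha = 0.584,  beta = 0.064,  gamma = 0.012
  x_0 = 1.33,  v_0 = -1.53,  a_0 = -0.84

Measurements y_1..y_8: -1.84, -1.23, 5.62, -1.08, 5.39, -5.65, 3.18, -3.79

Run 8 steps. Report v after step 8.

v_post = -1.8905

step 1: x_pred=0.6133  r=-2.4533  x^+=-0.8194  v^+=-2.2566  a^+=-1.1738
step 2: x_pred=-1.8707  r=0.6407  x^+=-1.4965  v^+=-2.6520  a^+=-1.0866
step 3: x_pred=-2.7062  r=8.3262  x^+=2.1563  v^+=-1.8396  a^+=0.0462
step 4: x_pred=1.3877  r=-2.4677  x^+=-0.0534  v^+=-2.1962  a^+=-0.2895
step 5: x_pred=-1.0014  r=6.3914  x^+=2.7312  v^+=-1.3439  a^+=0.5800
step 6: x_pred=2.2179  r=-7.8679  x^+=-2.3770  v^+=-2.2992  a^+=-0.4904
step 7: x_pred=-3.3859  r=6.5659  x^+=0.4486  v^+=-1.5047  a^+=0.4029
step 8: x_pred=-0.1478  r=-3.6422  x^+=-2.2749  v^+=-1.8905  a^+=-0.0926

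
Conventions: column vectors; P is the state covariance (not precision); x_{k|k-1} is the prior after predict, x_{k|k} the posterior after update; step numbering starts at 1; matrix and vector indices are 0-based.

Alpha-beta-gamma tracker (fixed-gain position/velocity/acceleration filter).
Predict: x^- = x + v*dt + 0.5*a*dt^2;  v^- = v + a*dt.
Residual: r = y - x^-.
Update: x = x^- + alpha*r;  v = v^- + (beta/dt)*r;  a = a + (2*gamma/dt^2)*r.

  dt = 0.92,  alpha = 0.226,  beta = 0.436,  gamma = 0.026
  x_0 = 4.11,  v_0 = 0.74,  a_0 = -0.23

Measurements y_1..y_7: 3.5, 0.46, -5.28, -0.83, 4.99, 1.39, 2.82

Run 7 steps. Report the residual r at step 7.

step 1: x_pred=4.6935  r=-1.1935  x^+=4.4237  v^+=-0.0372  a^+=-0.3033
step 2: x_pred=4.2612  r=-3.8012  x^+=3.4021  v^+=-2.1177  a^+=-0.5369
step 3: x_pred=1.2266  r=-6.5066  x^+=-0.2439  v^+=-5.6952  a^+=-0.9366
step 4: x_pred=-5.8798  r=5.0498  x^+=-4.7385  v^+=-4.1637  a^+=-0.6264
step 5: x_pred=-8.8342  r=13.8242  x^+=-5.7099  v^+=1.8115  a^+=0.2230
step 6: x_pred=-3.9489  r=5.3389  x^+=-2.7423  v^+=4.5469  a^+=0.5510
step 7: x_pred=1.6739  r=1.1461  x^+=1.9329  v^+=5.5969  a^+=0.6214

resid = 1.1461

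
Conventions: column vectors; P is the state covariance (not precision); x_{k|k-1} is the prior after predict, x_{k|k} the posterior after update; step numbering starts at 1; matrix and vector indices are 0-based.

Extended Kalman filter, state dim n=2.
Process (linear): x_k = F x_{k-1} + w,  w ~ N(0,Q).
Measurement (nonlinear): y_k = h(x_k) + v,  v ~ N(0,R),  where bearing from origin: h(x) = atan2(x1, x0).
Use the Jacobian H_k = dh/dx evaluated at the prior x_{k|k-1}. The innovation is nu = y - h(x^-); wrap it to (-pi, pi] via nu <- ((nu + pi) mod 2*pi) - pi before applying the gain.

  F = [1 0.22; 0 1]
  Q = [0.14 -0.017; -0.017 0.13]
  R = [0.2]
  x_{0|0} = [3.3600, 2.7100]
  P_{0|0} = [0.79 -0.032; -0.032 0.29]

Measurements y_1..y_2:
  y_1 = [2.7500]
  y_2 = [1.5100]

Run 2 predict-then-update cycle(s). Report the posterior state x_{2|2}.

step 1: x^-=[3.9562, 2.7100]  P^-=[0.9300 0.0148; 0.0148 0.4200]  H_jac=[-0.1178 0.1720]  S=[0.2247]  K=[-0.4763; 0.3137]  nu=[2.1494]  x^+=[2.9324, 3.3844]  P^+=[0.8790 0.0484; 0.0484 0.3979]
step 2: x^-=[3.6770, 3.3844]  P^-=[1.0595 0.1189; 0.1189 0.5279]  H_jac=[-0.1355 0.1472]  S=[0.2262]  K=[-0.5575; 0.2724]  nu=[0.7660]  x^+=[3.2500, 3.5930]  P^+=[0.9892 0.1533; 0.1533 0.5111]

x_post = [3.2500, 3.5930]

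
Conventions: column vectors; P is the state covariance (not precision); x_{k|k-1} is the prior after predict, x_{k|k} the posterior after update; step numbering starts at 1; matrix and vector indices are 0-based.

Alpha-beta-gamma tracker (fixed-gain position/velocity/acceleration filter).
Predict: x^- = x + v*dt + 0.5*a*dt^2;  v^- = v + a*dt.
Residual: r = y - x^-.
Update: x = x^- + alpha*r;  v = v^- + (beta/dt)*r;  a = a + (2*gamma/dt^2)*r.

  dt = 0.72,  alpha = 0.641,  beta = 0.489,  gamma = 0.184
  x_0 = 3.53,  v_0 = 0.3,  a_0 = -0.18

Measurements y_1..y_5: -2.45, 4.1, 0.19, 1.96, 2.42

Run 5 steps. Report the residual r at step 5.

resid = -0.6921

step 1: x_pred=3.6993  r=-6.1493  x^+=-0.2424  v^+=-4.0060  a^+=-4.5453
step 2: x_pred=-4.3049  r=8.4049  x^+=1.0827  v^+=-1.5703  a^+=1.4211
step 3: x_pred=0.3204  r=-0.1304  x^+=0.2368  v^+=-0.6357  a^+=1.3286
step 4: x_pred=0.1235  r=1.8365  x^+=1.3007  v^+=1.5682  a^+=2.6323
step 5: x_pred=3.1121  r=-0.6921  x^+=2.6685  v^+=2.9934  a^+=2.1410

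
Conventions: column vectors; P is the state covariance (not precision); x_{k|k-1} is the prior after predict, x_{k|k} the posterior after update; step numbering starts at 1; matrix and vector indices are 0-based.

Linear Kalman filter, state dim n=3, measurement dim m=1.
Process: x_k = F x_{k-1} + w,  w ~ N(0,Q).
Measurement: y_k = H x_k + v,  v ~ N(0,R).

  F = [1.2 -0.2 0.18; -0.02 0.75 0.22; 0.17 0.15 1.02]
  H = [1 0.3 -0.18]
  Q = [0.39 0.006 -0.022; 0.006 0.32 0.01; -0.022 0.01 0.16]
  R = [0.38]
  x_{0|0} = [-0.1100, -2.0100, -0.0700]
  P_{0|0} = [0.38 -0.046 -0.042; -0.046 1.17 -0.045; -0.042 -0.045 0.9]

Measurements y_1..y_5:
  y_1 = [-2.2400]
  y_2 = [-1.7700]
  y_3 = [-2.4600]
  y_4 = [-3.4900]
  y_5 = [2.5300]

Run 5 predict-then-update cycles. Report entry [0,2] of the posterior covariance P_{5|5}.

step 1: x^-=[0.2574, -1.5207, -0.3916]  P^-=[1.0203 -0.1996 0.1342; -0.1996 1.0087 0.2999; 0.1342 0.2999 1.1030]  S=[1.3264]  K=[0.7059; 0.0370; 0.0193]  nu=[-2.1117]  x^+=[-1.2332, -1.5988, -0.4325]  P^+=[0.3594 -0.2342 0.1161; -0.2342 1.0069 0.2990; 0.1161 0.2990 1.1025]
step 2: x^-=[-1.2380, -1.2696, -0.8906]  P^-=[1.1246 -0.2643 0.2821; -0.2643 1.0446 0.5809; 0.2821 0.5809 1.4599]  S=[1.3230]  K=[0.7517; -0.0419; 0.1463]  nu=[-0.3115]  x^+=[-1.4721, -1.2565, -0.9361]  P^+=[0.3770 -0.2226 0.1366; -0.2226 1.0422 0.5890; 0.1366 0.5890 1.4316]
step 3: x^-=[-1.6837, -1.1189, -1.3936]  P^-=[1.1444 -0.2148 0.3211; -0.2148 1.1755 0.8918; 0.3211 0.8918 1.9000]  S=[1.3510]  K=[0.7566; -0.0167; 0.1826]  nu=[-0.6915]  x^+=[-2.2069, -1.1073, -1.5198]  P^+=[0.3710 -0.1976 0.1345; -0.1976 1.1752 0.8960; 0.1345 0.8960 1.8550]
step 4: x^-=[-2.7004, -1.1207, -2.0915]  P^-=[1.1198 -0.1678 0.3403; -0.1678 1.3714 1.2499; 0.3403 1.2499 2.4378]  S=[1.3440]  K=[0.7501; 0.0138; 0.2057]  nu=[-0.8299]  x^+=[-3.3229, -1.1322, -2.2622]  P^+=[0.3635 -0.1818 0.1329; -0.1818 1.3711 1.2460; 0.1329 1.2460 2.3809]
step 5: x^-=[-4.1682, -1.2804, -3.0421]  P^-=[1.1004 -0.1304 0.3678; -0.1304 1.6221 1.6713; 0.3678 1.6713 3.0966]  S=[1.3355]  K=[0.7451; 0.0415; 0.2335]  nu=[6.5348]  x^+=[0.7006, -1.0095, -1.5164]  P^+=[0.3590 -0.1717 0.1355; -0.1717 1.6198 1.6583; 0.1355 1.6583 3.0238]

P_post[0,2] = 0.1355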